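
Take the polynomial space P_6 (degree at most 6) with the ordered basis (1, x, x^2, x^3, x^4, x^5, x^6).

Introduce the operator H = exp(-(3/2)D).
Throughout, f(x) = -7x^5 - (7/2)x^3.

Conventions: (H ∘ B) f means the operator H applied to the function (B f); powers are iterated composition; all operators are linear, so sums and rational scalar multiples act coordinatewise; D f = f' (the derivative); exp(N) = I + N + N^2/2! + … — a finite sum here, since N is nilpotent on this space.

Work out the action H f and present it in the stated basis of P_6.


order-1 term: (105/2)x^4 + (63/4)x^2
order-2 term: -(315/2)x^3 - (189/8)x
order-3 term: (945/4)x^2 + 189/16
order-4 term: -(2835/16)x
order-5 term: 1701/32
the series for exp(-(3/2)D) f terminates at order 5
exp(-(3/2)D) f = -7x^5 + (105/2)x^4 - 161x^3 + 252x^2 - (3213/16)x + 2079/32

the image equals g(x) = -7x^5 + (105/2)x^4 - 161x^3 + 252x^2 - (3213/16)x + 2079/32


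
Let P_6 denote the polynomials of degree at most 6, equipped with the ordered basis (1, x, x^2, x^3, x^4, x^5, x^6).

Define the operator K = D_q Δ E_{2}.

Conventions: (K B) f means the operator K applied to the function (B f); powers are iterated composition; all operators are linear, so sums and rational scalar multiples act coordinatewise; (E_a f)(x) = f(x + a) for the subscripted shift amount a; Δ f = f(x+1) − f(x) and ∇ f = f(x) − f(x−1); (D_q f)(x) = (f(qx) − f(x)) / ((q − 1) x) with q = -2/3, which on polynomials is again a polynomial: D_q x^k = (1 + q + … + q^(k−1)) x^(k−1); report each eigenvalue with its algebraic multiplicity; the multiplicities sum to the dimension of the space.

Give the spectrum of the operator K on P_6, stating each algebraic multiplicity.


image of 1: 0
image of x: 0
image of x^2: 2
image of x^3: x + 15
image of x^4: (28/9)x^2 + 10x + 76
image of x^5: (65/27)x^3 + (350/9)x^2 + (190/3)x + 325
image of x^6: (110/27)x^4 + (325/9)x^3 + (2660/9)x^2 + 325x + 1266
the matrix is upper triangular; its diagonal is (0, 0, 0, 0, 0, 0, 0)
for a triangular matrix the eigenvalues are the diagonal entries, with algebraic multiplicity their repetition count

λ = 0 (multiplicity 7)


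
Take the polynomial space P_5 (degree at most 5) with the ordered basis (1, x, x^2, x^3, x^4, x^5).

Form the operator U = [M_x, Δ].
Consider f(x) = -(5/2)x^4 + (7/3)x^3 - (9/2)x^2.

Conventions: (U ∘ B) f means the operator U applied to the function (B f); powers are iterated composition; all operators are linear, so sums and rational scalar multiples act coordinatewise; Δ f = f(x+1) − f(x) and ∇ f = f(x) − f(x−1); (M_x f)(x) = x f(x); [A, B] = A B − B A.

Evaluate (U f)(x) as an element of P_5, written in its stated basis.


the image equals g(x) = (5/2)x^4 + (23/3)x^3 + (25/2)x^2 + 12x + 14/3

Δ f = -10x^3 - 8x^2 - 12x - 14/3
M_x Δ f = -10x^4 - 8x^3 - 12x^2 - (14/3)x
M_x f = -(5/2)x^5 + (7/3)x^4 - (9/2)x^3
Δ M_x f = -(25/2)x^4 - (47/3)x^3 - (49/2)x^2 - (50/3)x - 14/3
[M_x, Δ] f = (5/2)x^4 + (23/3)x^3 + (25/2)x^2 + 12x + 14/3


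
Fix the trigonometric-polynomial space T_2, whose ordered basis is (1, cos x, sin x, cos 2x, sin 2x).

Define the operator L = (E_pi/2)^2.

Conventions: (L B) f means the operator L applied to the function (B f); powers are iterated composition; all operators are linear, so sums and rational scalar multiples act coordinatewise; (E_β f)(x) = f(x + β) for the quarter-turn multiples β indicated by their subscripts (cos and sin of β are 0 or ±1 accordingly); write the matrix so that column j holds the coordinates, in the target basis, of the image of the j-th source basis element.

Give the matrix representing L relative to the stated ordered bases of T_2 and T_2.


the matrix is [[1, 0, 0, 0, 0]; [0, -1, 0, 0, 0]; [0, 0, -1, 0, 0]; [0, 0, 0, 1, 0]; [0, 0, 0, 0, 1]] (rows listed top to bottom)

image of 1: 1
image of cos x: -cos x
image of sin x: -sin x
image of cos 2x: cos 2x
image of sin 2x: sin 2x
each image's coordinates form column j of the matrix


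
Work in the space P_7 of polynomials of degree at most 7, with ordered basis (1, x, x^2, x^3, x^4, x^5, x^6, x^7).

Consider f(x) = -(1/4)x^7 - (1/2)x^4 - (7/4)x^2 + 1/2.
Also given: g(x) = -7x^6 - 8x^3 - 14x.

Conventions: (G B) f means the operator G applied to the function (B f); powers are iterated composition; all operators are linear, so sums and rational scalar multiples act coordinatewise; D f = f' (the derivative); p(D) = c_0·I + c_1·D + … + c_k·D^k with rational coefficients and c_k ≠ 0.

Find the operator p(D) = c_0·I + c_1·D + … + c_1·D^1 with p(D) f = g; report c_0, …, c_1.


c_0 = 0, c_1 = 4

D^0 f = -(1/4)x^7 - (1/2)x^4 - (7/4)x^2 + 1/2
D^1 f = -(7/4)x^6 - 2x^3 - (7/2)x
matching coefficients of g against c_0 f + c_1 Df + … from the top degree down determines the c_i
solution: c_0 = 0, c_1 = 4


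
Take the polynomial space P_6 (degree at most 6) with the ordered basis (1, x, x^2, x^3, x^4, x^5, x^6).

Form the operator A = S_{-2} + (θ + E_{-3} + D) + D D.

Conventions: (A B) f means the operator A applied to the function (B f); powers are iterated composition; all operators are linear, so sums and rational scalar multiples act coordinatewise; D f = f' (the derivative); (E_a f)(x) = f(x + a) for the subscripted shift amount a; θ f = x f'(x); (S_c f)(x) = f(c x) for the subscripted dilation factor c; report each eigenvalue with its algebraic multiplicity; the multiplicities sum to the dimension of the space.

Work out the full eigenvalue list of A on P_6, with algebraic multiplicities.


λ = -26 (multiplicity 1), λ = -4 (multiplicity 1), λ = 0 (multiplicity 1), λ = 2 (multiplicity 1), λ = 7 (multiplicity 1), λ = 21 (multiplicity 1), λ = 71 (multiplicity 1)

image of 1: 2
image of x: -2
image of x^2: 7x^2 - 4x + 11
image of x^3: -4x^3 - 6x^2 + 33x - 27
image of x^4: 21x^4 - 8x^3 + 66x^2 - 108x + 81
image of x^5: -26x^5 - 10x^4 + 110x^3 - 270x^2 + 405x - 243
image of x^6: 71x^6 - 12x^5 + 165x^4 - 540x^3 + 1215x^2 - 1458x + 729
the matrix is upper triangular; its diagonal is (2, 0, 7, -4, 21, -26, 71)
for a triangular matrix the eigenvalues are the diagonal entries, with algebraic multiplicity their repetition count


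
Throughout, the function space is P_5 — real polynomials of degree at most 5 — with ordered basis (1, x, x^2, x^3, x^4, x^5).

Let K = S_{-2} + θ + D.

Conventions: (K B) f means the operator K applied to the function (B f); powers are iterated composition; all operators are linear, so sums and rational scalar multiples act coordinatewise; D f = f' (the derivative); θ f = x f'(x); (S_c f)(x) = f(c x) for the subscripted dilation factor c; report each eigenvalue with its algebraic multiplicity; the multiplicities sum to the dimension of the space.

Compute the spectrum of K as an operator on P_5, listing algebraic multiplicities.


image of 1: 1
image of x: -x + 1
image of x^2: 6x^2 + 2x
image of x^3: -5x^3 + 3x^2
image of x^4: 20x^4 + 4x^3
image of x^5: -27x^5 + 5x^4
the matrix is upper triangular; its diagonal is (1, -1, 6, -5, 20, -27)
for a triangular matrix the eigenvalues are the diagonal entries, with algebraic multiplicity their repetition count

λ = -27 (multiplicity 1), λ = -5 (multiplicity 1), λ = -1 (multiplicity 1), λ = 1 (multiplicity 1), λ = 6 (multiplicity 1), λ = 20 (multiplicity 1)


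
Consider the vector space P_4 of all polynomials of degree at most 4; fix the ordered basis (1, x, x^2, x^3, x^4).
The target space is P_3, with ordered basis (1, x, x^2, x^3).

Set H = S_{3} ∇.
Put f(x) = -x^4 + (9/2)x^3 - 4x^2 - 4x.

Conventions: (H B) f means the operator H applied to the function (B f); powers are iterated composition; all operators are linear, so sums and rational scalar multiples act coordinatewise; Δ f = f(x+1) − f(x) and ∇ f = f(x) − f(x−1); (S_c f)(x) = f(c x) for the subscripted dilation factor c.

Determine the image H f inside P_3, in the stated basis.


∇ f = -4x^3 + (39/2)x^2 - (51/2)x + 11/2
S_{3} ∇ f = -108x^3 + (351/2)x^2 - (153/2)x + 11/2

the image equals g(x) = -108x^3 + (351/2)x^2 - (153/2)x + 11/2


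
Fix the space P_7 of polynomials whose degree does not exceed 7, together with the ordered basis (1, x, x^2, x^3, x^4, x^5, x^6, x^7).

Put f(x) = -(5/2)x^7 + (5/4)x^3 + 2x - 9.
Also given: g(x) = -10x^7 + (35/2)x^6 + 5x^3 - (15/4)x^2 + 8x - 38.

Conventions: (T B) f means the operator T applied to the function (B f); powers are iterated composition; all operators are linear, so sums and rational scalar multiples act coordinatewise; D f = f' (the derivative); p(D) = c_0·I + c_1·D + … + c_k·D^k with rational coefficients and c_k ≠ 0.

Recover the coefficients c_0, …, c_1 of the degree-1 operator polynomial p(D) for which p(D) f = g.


c_0 = 4, c_1 = -1

D^0 f = -(5/2)x^7 + (5/4)x^3 + 2x - 9
D^1 f = -(35/2)x^6 + (15/4)x^2 + 2
matching coefficients of g against c_0 f + c_1 Df + … from the top degree down determines the c_i
solution: c_0 = 4, c_1 = -1


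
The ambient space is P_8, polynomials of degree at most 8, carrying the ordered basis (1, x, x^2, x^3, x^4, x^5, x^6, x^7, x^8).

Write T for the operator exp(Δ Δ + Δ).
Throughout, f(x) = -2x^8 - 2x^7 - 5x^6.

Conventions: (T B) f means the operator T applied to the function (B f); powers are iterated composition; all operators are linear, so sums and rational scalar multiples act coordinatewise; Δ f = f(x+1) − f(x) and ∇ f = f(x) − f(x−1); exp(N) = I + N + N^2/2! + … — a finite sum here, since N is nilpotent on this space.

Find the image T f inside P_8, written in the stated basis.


order-1 term: -16x^7 - 182x^6 - 940x^5 - 2815x^4 - 5222x^3 - 5955x^2 - 3844x - 1079
order-2 term: -56x^6 - 1050x^5 - 8405x^4 - 36670x^3 - 91751x^2 - 124568x - 71563
order-3 term: -112x^5 - 2590x^4 - 24320x^3 - 115800x^2 - 279346x - 272888
order-4 term: -140x^4 - 3430x^3 - 31855x^2 - 132850x - 209827
order-5 term: -112x^3 - 2562x^2 - 19700x - 50905
order-6 term: -56x^2 - 1022x - 4695
order-7 term: -16x - 170
order-8 term: -2
the series for exp(Δ Δ + Δ) f terminates at order 8
exp(Δ Δ + Δ) f = -2x^8 - 18x^7 - 243x^6 - 2102x^5 - 13950x^4 - 69754x^3 - 247979x^2 - 561346x - 611129

the result is g(x) = -2x^8 - 18x^7 - 243x^6 - 2102x^5 - 13950x^4 - 69754x^3 - 247979x^2 - 561346x - 611129


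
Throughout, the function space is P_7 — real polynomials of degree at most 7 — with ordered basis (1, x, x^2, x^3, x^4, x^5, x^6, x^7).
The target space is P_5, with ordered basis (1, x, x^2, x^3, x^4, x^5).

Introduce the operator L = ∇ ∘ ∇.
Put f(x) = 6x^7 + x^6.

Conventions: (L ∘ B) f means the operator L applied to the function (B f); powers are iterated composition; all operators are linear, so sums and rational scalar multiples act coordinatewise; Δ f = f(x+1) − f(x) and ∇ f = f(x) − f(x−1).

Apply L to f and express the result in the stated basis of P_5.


the result is g(x) = 252x^5 - 1230x^4 + 2820x^3 - 3570x^2 + 2424x - 694

∇ f = 42x^6 - 120x^5 + 195x^4 - 190x^3 + 111x^2 - 36x + 5
∇ ∇ f = 252x^5 - 1230x^4 + 2820x^3 - 3570x^2 + 2424x - 694


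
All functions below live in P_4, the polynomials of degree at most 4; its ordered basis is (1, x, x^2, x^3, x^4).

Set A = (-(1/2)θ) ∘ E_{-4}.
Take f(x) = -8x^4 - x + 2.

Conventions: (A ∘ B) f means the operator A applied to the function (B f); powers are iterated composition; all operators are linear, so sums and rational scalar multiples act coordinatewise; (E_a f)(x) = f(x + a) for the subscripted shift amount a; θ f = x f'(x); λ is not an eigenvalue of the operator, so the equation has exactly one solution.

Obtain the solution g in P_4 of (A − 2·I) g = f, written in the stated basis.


write g with unknown coordinates in the stated basis and equate coefficients in (A − 2·I) g = f
solving from the highest basis element down gives g = 2x^4 + (96/7)x^3 - (64/7)x^2 - (1522/35)x - 1
check: A g = -4x^4 + (192/7)x^3 - (128/7)x^2 - (3079/35)x
so A g − 2·g = -8x^4 - x + 2 = f ✓

g(x) = 2x^4 + (96/7)x^3 - (64/7)x^2 - (1522/35)x - 1


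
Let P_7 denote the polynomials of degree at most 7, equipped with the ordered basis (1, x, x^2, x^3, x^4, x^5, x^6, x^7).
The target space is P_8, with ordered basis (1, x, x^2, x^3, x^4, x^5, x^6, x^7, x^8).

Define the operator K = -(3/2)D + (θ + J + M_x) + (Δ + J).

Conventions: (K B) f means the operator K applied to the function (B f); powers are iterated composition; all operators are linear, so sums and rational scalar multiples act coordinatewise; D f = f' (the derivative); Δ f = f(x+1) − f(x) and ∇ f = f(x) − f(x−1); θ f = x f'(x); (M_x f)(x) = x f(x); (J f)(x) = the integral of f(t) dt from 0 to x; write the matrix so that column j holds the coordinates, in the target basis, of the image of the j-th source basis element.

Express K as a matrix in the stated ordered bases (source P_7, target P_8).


the matrix is [[0, -1/2, 1, 1, 1, 1, 1, 1]; [3, 1, -1, 3, 4, 5, 6, 7]; [0, 2, 2, -3/2, 6, 10, 15, 21]; [0, 0, 5/3, 3, -2, 10, 20, 35]; [0, 0, 0, 3/2, 4, -5/2, 15, 35]; [0, 0, 0, 0, 7/5, 5, -3, 21]; [0, 0, 0, 0, 0, 4/3, 6, -7/2]; [0, 0, 0, 0, 0, 0, 9/7, 7]; [0, 0, 0, 0, 0, 0, 0, 5/4]] (rows listed top to bottom)

image of 1: 3x
image of x: 2x^2 + x - 1/2
image of x^2: (5/3)x^3 + 2x^2 - x + 1
image of x^3: (3/2)x^4 + 3x^3 - (3/2)x^2 + 3x + 1
image of x^4: (7/5)x^5 + 4x^4 - 2x^3 + 6x^2 + 4x + 1
image of x^5: (4/3)x^6 + 5x^5 - (5/2)x^4 + 10x^3 + 10x^2 + 5x + 1
image of x^6: (9/7)x^7 + 6x^6 - 3x^5 + 15x^4 + 20x^3 + 15x^2 + 6x + 1
image of x^7: (5/4)x^8 + 7x^7 - (7/2)x^6 + 21x^5 + 35x^4 + 35x^3 + 21x^2 + 7x + 1
each image's coordinates form column j of the matrix


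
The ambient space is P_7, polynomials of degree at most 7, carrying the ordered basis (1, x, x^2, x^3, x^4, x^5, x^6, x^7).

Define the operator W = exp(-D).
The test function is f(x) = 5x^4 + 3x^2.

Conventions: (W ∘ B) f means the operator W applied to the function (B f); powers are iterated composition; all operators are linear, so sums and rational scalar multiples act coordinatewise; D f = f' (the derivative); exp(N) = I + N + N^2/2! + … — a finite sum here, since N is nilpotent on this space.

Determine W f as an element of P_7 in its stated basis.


g(x) = 5x^4 - 20x^3 + 33x^2 - 26x + 8

order-1 term: -20x^3 - 6x
order-2 term: 30x^2 + 3
order-3 term: -20x
order-4 term: 5
the series for exp(-D) f terminates at order 4
exp(-D) f = 5x^4 - 20x^3 + 33x^2 - 26x + 8


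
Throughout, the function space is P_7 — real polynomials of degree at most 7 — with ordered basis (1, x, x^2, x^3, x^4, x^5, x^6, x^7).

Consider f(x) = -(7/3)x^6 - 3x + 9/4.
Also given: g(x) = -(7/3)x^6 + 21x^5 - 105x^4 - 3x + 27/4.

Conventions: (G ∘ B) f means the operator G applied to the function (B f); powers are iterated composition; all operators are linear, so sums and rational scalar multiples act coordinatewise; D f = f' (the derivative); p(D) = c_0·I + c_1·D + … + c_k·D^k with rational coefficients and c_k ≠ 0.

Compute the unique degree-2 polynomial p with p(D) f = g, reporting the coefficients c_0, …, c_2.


D^0 f = -(7/3)x^6 - 3x + 9/4
D^1 f = -14x^5 - 3
D^2 f = -70x^4
matching coefficients of g against c_0 f + c_1 Df + … from the top degree down determines the c_i
solution: c_0 = 1, c_1 = -3/2, c_2 = 3/2

c_0 = 1, c_1 = -3/2, c_2 = 3/2


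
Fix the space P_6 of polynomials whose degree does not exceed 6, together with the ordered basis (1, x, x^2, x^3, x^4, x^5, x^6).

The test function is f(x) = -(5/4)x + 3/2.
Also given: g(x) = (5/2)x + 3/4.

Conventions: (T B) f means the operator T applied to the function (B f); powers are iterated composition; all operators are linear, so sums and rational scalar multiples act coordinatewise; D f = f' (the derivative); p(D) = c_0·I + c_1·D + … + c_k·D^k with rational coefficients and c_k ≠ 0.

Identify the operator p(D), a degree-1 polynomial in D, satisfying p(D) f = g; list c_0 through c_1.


D^0 f = -(5/4)x + 3/2
D^1 f = -5/4
matching coefficients of g against c_0 f + c_1 Df + … from the top degree down determines the c_i
solution: c_0 = -2, c_1 = -3

c_0 = -2, c_1 = -3


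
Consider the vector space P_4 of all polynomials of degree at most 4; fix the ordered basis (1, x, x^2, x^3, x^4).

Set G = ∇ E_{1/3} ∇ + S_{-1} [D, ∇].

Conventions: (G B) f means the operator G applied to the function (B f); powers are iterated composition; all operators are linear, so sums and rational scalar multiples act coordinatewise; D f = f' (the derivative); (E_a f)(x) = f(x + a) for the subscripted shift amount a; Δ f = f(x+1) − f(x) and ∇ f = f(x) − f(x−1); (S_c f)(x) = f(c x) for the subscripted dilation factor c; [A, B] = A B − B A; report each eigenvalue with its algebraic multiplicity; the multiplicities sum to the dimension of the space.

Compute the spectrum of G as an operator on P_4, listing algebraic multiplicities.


λ = 0 (multiplicity 5)

image of 1: 0
image of x: 0
image of x^2: 2
image of x^3: 6x - 4
image of x^4: 12x^2 - 16x + 22/3
the matrix is upper triangular; its diagonal is (0, 0, 0, 0, 0)
for a triangular matrix the eigenvalues are the diagonal entries, with algebraic multiplicity their repetition count


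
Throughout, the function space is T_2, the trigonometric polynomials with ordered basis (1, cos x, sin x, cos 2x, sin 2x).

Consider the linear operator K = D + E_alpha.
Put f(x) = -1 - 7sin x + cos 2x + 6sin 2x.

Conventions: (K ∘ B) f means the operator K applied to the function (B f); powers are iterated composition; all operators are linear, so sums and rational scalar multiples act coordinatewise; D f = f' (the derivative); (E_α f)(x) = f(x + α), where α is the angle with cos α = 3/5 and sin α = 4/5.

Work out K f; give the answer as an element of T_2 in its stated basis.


the image equals g(x) = -1 - (63/5)cos x - (21/5)sin x + (437/25)cos 2x - (116/25)sin 2x

D f = -7cos x + 12cos 2x - 2sin 2x
E_alpha f = -1 - (28/5)cos x - (21/5)sin x + (137/25)cos 2x - (66/25)sin 2x
(D + E_alpha) f = -1 - (63/5)cos x - (21/5)sin x + (437/25)cos 2x - (116/25)sin 2x


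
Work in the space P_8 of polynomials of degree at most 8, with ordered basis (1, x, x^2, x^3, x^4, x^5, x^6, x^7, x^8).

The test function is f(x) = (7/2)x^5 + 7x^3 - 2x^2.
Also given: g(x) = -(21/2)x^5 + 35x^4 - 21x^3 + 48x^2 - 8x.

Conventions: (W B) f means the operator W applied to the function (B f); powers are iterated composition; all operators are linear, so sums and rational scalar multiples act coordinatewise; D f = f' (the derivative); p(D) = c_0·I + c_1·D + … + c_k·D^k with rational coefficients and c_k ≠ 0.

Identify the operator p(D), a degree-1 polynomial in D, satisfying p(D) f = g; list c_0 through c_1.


D^0 f = (7/2)x^5 + 7x^3 - 2x^2
D^1 f = (35/2)x^4 + 21x^2 - 4x
matching coefficients of g against c_0 f + c_1 Df + … from the top degree down determines the c_i
solution: c_0 = -3, c_1 = 2

c_0 = -3, c_1 = 2


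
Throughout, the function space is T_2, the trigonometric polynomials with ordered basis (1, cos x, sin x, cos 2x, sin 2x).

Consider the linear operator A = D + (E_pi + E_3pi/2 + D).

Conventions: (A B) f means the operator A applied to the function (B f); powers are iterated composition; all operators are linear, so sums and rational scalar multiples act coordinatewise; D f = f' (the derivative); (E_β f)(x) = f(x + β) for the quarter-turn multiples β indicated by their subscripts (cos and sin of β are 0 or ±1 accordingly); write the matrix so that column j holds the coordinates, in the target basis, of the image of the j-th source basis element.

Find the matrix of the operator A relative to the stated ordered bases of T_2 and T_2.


image of 1: 2
image of cos x: -cos x - sin x
image of sin x: cos x - sin x
image of cos 2x: -4sin 2x
image of sin 2x: 4cos 2x
each image's coordinates form column j of the matrix

the matrix is [[2, 0, 0, 0, 0]; [0, -1, 1, 0, 0]; [0, -1, -1, 0, 0]; [0, 0, 0, 0, 4]; [0, 0, 0, -4, 0]] (rows listed top to bottom)


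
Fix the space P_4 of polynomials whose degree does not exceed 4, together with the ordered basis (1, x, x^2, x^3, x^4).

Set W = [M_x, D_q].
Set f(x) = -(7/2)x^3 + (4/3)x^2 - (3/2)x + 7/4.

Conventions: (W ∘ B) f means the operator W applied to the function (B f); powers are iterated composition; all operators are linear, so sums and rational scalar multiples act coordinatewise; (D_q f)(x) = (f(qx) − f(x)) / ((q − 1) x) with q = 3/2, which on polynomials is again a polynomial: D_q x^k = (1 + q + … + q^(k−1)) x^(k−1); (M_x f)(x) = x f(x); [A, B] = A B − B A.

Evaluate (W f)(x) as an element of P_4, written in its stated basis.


D_q f = -(133/8)x^2 + (10/3)x - 3/2
M_x D_q f = -(133/8)x^3 + (10/3)x^2 - (3/2)x
M_x f = -(7/2)x^4 + (4/3)x^3 - (3/2)x^2 + (7/4)x
D_q M_x f = -(455/16)x^3 + (19/3)x^2 - (15/4)x + 7/4
[M_x, D_q] f = (189/16)x^3 - 3x^2 + (9/4)x - 7/4

the image equals g(x) = (189/16)x^3 - 3x^2 + (9/4)x - 7/4


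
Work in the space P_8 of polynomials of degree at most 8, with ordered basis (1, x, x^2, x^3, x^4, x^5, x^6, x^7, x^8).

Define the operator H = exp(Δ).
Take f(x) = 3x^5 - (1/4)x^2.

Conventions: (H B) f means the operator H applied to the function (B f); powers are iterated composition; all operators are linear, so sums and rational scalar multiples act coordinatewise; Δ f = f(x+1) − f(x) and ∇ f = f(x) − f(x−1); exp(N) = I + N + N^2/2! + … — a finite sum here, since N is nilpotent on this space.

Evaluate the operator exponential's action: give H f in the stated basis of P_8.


order-1 term: 15x^4 + 30x^3 + 30x^2 + (29/2)x + 11/4
order-2 term: 30x^3 + 90x^2 + 105x + 179/4
order-3 term: 30x^2 + 90x + 75
order-4 term: 15x + 30
order-5 term: 3
the series for exp(Δ) f terminates at order 5
exp(Δ) f = 3x^5 + 15x^4 + 60x^3 + (599/4)x^2 + (449/2)x + 311/2

the image equals g(x) = 3x^5 + 15x^4 + 60x^3 + (599/4)x^2 + (449/2)x + 311/2


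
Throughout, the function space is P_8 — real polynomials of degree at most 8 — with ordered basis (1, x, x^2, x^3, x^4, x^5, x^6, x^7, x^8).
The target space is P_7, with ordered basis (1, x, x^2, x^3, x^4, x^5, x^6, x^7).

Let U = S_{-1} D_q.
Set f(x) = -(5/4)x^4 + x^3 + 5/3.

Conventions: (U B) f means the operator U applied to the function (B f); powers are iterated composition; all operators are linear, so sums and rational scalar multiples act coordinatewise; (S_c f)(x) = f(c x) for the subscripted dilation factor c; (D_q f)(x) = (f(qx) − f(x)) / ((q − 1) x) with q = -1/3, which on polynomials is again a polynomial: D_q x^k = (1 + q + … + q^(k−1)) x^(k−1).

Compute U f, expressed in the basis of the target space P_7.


D_q f = -(25/27)x^3 + (7/9)x^2
S_{-1} D_q f = (25/27)x^3 + (7/9)x^2

g(x) = (25/27)x^3 + (7/9)x^2


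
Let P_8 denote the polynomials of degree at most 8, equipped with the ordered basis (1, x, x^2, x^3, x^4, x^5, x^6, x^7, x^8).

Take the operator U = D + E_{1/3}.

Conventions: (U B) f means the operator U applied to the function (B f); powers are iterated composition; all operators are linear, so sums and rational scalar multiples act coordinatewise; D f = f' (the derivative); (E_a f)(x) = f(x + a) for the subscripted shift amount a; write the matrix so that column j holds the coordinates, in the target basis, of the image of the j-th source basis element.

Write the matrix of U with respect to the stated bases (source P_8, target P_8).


image of 1: 1
image of x: x + 4/3
image of x^2: x^2 + (8/3)x + 1/9
image of x^3: x^3 + 4x^2 + (1/3)x + 1/27
image of x^4: x^4 + (16/3)x^3 + (2/3)x^2 + (4/27)x + 1/81
image of x^5: x^5 + (20/3)x^4 + (10/9)x^3 + (10/27)x^2 + (5/81)x + 1/243
image of x^6: x^6 + 8x^5 + (5/3)x^4 + (20/27)x^3 + (5/27)x^2 + (2/81)x + 1/729
image of x^7: x^7 + (28/3)x^6 + (7/3)x^5 + (35/27)x^4 + (35/81)x^3 + (7/81)x^2 + (7/729)x + 1/2187
image of x^8: x^8 + (32/3)x^7 + (28/9)x^6 + (56/27)x^5 + (70/81)x^4 + (56/243)x^3 + (28/729)x^2 + (8/2187)x + 1/6561
each image's coordinates form column j of the matrix

the matrix is [[1, 4/3, 1/9, 1/27, 1/81, 1/243, 1/729, 1/2187, 1/6561]; [0, 1, 8/3, 1/3, 4/27, 5/81, 2/81, 7/729, 8/2187]; [0, 0, 1, 4, 2/3, 10/27, 5/27, 7/81, 28/729]; [0, 0, 0, 1, 16/3, 10/9, 20/27, 35/81, 56/243]; [0, 0, 0, 0, 1, 20/3, 5/3, 35/27, 70/81]; [0, 0, 0, 0, 0, 1, 8, 7/3, 56/27]; [0, 0, 0, 0, 0, 0, 1, 28/3, 28/9]; [0, 0, 0, 0, 0, 0, 0, 1, 32/3]; [0, 0, 0, 0, 0, 0, 0, 0, 1]] (rows listed top to bottom)


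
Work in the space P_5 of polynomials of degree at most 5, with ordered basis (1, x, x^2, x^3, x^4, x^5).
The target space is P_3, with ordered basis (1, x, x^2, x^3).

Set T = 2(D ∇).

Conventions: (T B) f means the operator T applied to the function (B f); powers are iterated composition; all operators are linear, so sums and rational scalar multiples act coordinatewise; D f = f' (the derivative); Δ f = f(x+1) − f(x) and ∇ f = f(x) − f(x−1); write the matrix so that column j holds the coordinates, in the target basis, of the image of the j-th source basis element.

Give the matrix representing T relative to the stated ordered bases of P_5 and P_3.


image of 1: 0
image of x: 0
image of x^2: 4
image of x^3: 12x - 6
image of x^4: 24x^2 - 24x + 8
image of x^5: 40x^3 - 60x^2 + 40x - 10
each image's coordinates form column j of the matrix

the matrix is [[0, 0, 4, -6, 8, -10]; [0, 0, 0, 12, -24, 40]; [0, 0, 0, 0, 24, -60]; [0, 0, 0, 0, 0, 40]] (rows listed top to bottom)


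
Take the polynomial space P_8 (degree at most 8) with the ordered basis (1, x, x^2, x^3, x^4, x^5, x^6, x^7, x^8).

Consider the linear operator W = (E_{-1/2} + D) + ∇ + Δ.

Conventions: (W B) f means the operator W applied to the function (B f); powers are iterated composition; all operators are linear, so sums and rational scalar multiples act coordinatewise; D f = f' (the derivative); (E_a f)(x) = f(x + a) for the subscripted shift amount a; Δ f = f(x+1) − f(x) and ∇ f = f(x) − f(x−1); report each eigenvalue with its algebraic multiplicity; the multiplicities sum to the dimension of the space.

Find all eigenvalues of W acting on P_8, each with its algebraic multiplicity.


image of 1: 1
image of x: x + 5/2
image of x^2: x^2 + 5x + 1/4
image of x^3: x^3 + (15/2)x^2 + (3/4)x + 15/8
image of x^4: x^4 + 10x^3 + (3/2)x^2 + (15/2)x + 1/16
image of x^5: x^5 + (25/2)x^4 + (5/2)x^3 + (75/4)x^2 + (5/16)x + 63/32
image of x^6: x^6 + 15x^5 + (15/4)x^4 + (75/2)x^3 + (15/16)x^2 + (189/16)x + 1/64
image of x^7: x^7 + (35/2)x^6 + (21/4)x^5 + (525/8)x^4 + (35/16)x^3 + (1323/32)x^2 + (7/64)x + 255/128
image of x^8: x^8 + 20x^7 + 7x^6 + 105x^5 + (35/8)x^4 + (441/4)x^3 + (7/16)x^2 + (255/16)x + 1/256
the matrix is upper triangular; its diagonal is (1, 1, 1, 1, 1, 1, 1, 1, 1)
for a triangular matrix the eigenvalues are the diagonal entries, with algebraic multiplicity their repetition count

λ = 1 (multiplicity 9)


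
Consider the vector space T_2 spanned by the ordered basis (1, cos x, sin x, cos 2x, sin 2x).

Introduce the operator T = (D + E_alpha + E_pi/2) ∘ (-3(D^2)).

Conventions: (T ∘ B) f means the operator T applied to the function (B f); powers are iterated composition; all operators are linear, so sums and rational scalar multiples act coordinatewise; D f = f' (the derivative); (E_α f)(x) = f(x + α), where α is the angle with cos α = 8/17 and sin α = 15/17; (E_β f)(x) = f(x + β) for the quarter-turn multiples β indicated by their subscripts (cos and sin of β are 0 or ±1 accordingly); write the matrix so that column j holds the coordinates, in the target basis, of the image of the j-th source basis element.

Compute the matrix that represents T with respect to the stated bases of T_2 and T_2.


image of 1: 0
image of cos x: (24/17)cos x - (147/17)sin x
image of sin x: (147/17)cos x + (24/17)sin x
image of cos 2x: -(5400/289)cos 2x - (9816/289)sin 2x
image of sin 2x: (9816/289)cos 2x - (5400/289)sin 2x
each image's coordinates form column j of the matrix

the matrix is [[0, 0, 0, 0, 0]; [0, 24/17, 147/17, 0, 0]; [0, -147/17, 24/17, 0, 0]; [0, 0, 0, -5400/289, 9816/289]; [0, 0, 0, -9816/289, -5400/289]] (rows listed top to bottom)


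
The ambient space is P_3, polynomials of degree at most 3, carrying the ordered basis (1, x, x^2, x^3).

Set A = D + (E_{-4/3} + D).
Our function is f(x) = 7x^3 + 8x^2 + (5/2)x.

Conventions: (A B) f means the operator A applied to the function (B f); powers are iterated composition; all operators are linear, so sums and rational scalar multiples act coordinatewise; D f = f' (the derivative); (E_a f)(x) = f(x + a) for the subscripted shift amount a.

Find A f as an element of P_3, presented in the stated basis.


the image equals g(x) = 7x^3 + 22x^2 + (101/2)x - 19/27

D f = 21x^2 + 16x + 5/2
E_{-4/3} f = 7x^3 - 20x^2 + (37/2)x - 154/27
D f = 21x^2 + 16x + 5/2
(E_{-4/3} + D) f = 7x^3 + x^2 + (69/2)x - 173/54
(D + (E_{-4/3} + D)) f = 7x^3 + 22x^2 + (101/2)x - 19/27


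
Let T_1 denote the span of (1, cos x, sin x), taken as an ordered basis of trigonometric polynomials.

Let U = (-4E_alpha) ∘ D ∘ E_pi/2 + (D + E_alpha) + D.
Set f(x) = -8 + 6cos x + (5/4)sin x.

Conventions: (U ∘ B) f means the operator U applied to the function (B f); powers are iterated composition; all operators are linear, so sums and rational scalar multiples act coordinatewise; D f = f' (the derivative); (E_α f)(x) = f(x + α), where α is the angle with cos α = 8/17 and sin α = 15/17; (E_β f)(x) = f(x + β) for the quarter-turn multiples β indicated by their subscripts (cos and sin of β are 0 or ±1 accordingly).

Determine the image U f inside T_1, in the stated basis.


E_pi/2 f = -8 + (5/4)cos x - 6sin x
D E_pi/2 f = -6cos x - (5/4)sin x
E_alpha (D ∘ E_pi/2) f = -(267/68)cos x + (80/17)sin x
(-4E_alpha) (D ∘ E_pi/2) f = (267/17)cos x - (320/17)sin x
D f = (5/4)cos x - 6sin x
E_alpha f = -8 + (267/68)cos x - (80/17)sin x
(D + E_alpha) f = -8 + (88/17)cos x - (182/17)sin x
D f = (5/4)cos x - 6sin x
((-4E_alpha) ∘ D ∘ E_pi/2 + (D + E_alpha) + D) f = -8 + (1505/68)cos x - (604/17)sin x

the image equals g(x) = -8 + (1505/68)cos x - (604/17)sin x


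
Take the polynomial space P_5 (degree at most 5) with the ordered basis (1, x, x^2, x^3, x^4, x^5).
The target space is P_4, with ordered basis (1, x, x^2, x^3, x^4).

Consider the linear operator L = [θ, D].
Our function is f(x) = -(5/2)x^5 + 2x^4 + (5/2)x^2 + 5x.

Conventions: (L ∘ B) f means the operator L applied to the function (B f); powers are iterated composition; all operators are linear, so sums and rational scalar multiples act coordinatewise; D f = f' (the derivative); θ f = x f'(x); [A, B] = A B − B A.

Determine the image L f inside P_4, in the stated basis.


D f = -(25/2)x^4 + 8x^3 + 5x + 5
θ D f = -50x^4 + 24x^3 + 5x
θ f = -(25/2)x^5 + 8x^4 + 5x^2 + 5x
D θ f = -(125/2)x^4 + 32x^3 + 10x + 5
[θ, D] f = (25/2)x^4 - 8x^3 - 5x - 5

the result is g(x) = (25/2)x^4 - 8x^3 - 5x - 5


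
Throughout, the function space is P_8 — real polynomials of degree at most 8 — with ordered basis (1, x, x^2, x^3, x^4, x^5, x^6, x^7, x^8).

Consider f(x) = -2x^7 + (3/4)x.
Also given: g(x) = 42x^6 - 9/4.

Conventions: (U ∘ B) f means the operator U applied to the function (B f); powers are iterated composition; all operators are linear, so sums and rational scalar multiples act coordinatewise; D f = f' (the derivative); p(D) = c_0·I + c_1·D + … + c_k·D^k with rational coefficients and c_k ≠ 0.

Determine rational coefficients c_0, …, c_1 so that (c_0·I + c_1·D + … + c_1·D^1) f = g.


D^0 f = -2x^7 + (3/4)x
D^1 f = -14x^6 + 3/4
matching coefficients of g against c_0 f + c_1 Df + … from the top degree down determines the c_i
solution: c_0 = 0, c_1 = -3

c_0 = 0, c_1 = -3


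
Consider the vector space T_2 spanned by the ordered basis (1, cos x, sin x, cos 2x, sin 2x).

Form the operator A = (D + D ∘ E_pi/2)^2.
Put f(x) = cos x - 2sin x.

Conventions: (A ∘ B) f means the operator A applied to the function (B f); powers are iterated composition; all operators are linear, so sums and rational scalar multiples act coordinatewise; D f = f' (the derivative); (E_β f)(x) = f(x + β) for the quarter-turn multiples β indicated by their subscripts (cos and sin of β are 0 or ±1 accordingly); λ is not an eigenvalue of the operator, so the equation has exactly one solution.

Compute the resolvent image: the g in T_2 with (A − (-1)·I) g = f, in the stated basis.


the image equals g(x) = -(3/5)cos x - (4/5)sin x

write g with unknown coordinates in the stated basis and equate coefficients in (A − (-1)·I) g = f
solving from the highest basis element down gives g = -(3/5)cos x - (4/5)sin x
check: A g = (8/5)cos x - (6/5)sin x
so A g − (-1)·g = cos x - 2sin x = f ✓


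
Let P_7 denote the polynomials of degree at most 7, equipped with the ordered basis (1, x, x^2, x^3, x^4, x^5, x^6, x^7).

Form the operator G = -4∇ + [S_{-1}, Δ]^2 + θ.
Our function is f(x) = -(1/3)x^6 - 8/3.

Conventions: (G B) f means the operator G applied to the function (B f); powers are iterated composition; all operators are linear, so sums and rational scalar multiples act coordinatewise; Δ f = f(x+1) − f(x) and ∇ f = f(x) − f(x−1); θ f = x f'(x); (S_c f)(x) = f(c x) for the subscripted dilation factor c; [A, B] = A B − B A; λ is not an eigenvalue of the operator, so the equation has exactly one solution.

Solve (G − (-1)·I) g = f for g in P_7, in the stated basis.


write g with unknown coordinates in the stated basis and equate coefficients in (G − (-1)·I) g = f
solving from the highest basis element down gives g = -(1/21)x^6 - (4/21)x^5 - (4/3)x^4 - (172/21)x^3 - (3316/63)x^2 - (17908/63)x - 89900/63
check: G g = -(2/7)x^6 + (4/21)x^5 + (4/3)x^4 + (172/21)x^3 + (3316/63)x^2 + (17908/63)x + 89732/63
so G g − (-1)·g = -(1/3)x^6 - 8/3 = f ✓

g(x) = -(1/21)x^6 - (4/21)x^5 - (4/3)x^4 - (172/21)x^3 - (3316/63)x^2 - (17908/63)x - 89900/63


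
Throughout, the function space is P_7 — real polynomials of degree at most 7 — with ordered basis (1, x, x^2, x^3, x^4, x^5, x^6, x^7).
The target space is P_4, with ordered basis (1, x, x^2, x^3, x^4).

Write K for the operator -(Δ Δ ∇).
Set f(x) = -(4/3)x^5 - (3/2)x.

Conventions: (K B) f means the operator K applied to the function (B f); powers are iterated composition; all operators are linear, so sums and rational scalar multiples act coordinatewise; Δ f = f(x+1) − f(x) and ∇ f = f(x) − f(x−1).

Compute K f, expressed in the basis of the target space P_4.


g(x) = 80x^2 + 80x + 40

∇ f = -(20/3)x^4 + (40/3)x^3 - (40/3)x^2 + (20/3)x - 17/6
Δ ∇ f = -(80/3)x^3 - (40/3)x
Δ Δ ∇ f = -80x^2 - 80x - 40
(-(Δ Δ ∇)) f = 80x^2 + 80x + 40


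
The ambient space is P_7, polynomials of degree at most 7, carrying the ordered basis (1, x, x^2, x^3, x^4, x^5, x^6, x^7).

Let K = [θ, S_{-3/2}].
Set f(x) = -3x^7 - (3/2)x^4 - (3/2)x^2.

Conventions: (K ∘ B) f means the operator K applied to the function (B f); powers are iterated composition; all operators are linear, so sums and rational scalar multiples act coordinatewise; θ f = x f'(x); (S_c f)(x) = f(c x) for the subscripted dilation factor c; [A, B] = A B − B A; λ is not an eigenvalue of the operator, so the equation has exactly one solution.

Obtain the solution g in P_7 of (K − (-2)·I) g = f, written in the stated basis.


the result is g(x) = -(3/2)x^7 - (3/4)x^4 - (3/4)x^2

write g with unknown coordinates in the stated basis and equate coefficients in (K − (-2)·I) g = f
solving from the highest basis element down gives g = -(3/2)x^7 - (3/4)x^4 - (3/4)x^2
check: K g = 0
so K g − (-2)·g = -3x^7 - (3/2)x^4 - (3/2)x^2 = f ✓


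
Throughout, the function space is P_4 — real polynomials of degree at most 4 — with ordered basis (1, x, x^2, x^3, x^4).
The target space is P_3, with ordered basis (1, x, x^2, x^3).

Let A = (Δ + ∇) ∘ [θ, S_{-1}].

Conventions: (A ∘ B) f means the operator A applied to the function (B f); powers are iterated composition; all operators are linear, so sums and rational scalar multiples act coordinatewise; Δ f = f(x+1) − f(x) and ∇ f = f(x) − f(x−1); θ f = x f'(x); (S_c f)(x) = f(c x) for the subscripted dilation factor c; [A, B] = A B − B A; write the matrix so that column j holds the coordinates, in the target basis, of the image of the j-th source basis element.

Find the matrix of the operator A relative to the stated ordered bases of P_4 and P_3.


the matrix is [[0, 0, 0, 0, 0]; [0, 0, 0, 0, 0]; [0, 0, 0, 0, 0]; [0, 0, 0, 0, 0]] (rows listed top to bottom)

image of 1: 0
image of x: 0
image of x^2: 0
image of x^3: 0
image of x^4: 0
each image's coordinates form column j of the matrix


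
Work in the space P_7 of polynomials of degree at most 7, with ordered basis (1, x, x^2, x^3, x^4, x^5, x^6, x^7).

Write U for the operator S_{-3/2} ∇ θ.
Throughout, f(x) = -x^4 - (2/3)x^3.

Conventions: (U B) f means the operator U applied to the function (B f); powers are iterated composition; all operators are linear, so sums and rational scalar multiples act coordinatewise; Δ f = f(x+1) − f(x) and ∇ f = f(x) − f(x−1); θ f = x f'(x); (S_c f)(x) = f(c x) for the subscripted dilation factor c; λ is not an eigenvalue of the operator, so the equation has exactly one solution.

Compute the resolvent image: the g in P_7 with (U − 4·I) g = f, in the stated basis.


write g with unknown coordinates in the stated basis and equate coefficients in (U − 4·I) g = f
solving from the highest basis element down gives g = (1/4)x^4 - (77/24)x^3 - (2511/128)x^2 + (4377/256)x + 11701/1024
check: U g = -(27/2)x^3 - (2511/32)x^2 + (4377/64)x + 11701/256
so U g − 4·g = -x^4 - (2/3)x^3 = f ✓

the result is g(x) = (1/4)x^4 - (77/24)x^3 - (2511/128)x^2 + (4377/256)x + 11701/1024


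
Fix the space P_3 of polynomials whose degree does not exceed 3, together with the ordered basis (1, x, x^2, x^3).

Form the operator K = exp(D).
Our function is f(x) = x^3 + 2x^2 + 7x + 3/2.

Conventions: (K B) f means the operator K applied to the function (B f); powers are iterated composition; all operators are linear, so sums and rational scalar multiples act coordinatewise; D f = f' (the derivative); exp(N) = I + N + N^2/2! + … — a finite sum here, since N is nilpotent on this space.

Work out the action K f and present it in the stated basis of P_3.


g(x) = x^3 + 5x^2 + 14x + 23/2

order-1 term: 3x^2 + 4x + 7
order-2 term: 3x + 2
order-3 term: 1
the series for exp(D) f terminates at order 3
exp(D) f = x^3 + 5x^2 + 14x + 23/2


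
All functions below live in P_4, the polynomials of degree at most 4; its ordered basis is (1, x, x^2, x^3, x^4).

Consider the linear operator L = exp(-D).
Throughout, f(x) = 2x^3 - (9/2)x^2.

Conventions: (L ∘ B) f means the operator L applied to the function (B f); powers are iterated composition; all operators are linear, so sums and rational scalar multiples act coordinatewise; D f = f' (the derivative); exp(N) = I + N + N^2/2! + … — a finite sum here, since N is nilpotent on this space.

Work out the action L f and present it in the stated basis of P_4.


the result is g(x) = 2x^3 - (21/2)x^2 + 15x - 13/2

order-1 term: -6x^2 + 9x
order-2 term: 6x - 9/2
order-3 term: -2
the series for exp(-D) f terminates at order 3
exp(-D) f = 2x^3 - (21/2)x^2 + 15x - 13/2


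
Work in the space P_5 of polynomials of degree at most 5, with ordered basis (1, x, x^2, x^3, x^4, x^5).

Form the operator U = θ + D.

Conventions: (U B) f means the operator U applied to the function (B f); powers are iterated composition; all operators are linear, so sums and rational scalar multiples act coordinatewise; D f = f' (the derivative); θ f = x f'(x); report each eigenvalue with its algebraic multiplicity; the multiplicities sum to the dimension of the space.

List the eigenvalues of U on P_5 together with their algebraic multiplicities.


λ = 0 (multiplicity 1), λ = 1 (multiplicity 1), λ = 2 (multiplicity 1), λ = 3 (multiplicity 1), λ = 4 (multiplicity 1), λ = 5 (multiplicity 1)

image of 1: 0
image of x: x + 1
image of x^2: 2x^2 + 2x
image of x^3: 3x^3 + 3x^2
image of x^4: 4x^4 + 4x^3
image of x^5: 5x^5 + 5x^4
the matrix is upper triangular; its diagonal is (0, 1, 2, 3, 4, 5)
for a triangular matrix the eigenvalues are the diagonal entries, with algebraic multiplicity their repetition count


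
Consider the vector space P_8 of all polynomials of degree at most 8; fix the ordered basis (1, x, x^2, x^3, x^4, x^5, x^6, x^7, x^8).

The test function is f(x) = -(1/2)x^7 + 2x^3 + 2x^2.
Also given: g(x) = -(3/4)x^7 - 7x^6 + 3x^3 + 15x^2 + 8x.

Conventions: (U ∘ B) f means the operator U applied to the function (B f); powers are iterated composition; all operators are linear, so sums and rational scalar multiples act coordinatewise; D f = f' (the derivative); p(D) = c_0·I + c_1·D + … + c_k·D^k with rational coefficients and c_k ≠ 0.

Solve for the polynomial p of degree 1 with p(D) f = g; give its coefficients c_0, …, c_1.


c_0 = 3/2, c_1 = 2

D^0 f = -(1/2)x^7 + 2x^3 + 2x^2
D^1 f = -(7/2)x^6 + 6x^2 + 4x
matching coefficients of g against c_0 f + c_1 Df + … from the top degree down determines the c_i
solution: c_0 = 3/2, c_1 = 2
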